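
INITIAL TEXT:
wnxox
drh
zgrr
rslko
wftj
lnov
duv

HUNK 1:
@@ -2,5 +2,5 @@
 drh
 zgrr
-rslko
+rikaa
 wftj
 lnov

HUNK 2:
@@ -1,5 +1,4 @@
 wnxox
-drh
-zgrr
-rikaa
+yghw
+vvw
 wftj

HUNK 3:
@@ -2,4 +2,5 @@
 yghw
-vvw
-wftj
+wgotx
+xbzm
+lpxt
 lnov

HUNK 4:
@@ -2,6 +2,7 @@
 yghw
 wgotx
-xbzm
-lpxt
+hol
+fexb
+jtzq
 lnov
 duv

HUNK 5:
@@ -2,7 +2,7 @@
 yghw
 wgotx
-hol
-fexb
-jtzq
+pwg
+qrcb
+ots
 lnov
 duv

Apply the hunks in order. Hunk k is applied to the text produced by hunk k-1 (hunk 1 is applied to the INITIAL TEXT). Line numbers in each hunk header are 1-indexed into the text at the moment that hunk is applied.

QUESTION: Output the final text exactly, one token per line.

Hunk 1: at line 2 remove [rslko] add [rikaa] -> 7 lines: wnxox drh zgrr rikaa wftj lnov duv
Hunk 2: at line 1 remove [drh,zgrr,rikaa] add [yghw,vvw] -> 6 lines: wnxox yghw vvw wftj lnov duv
Hunk 3: at line 2 remove [vvw,wftj] add [wgotx,xbzm,lpxt] -> 7 lines: wnxox yghw wgotx xbzm lpxt lnov duv
Hunk 4: at line 2 remove [xbzm,lpxt] add [hol,fexb,jtzq] -> 8 lines: wnxox yghw wgotx hol fexb jtzq lnov duv
Hunk 5: at line 2 remove [hol,fexb,jtzq] add [pwg,qrcb,ots] -> 8 lines: wnxox yghw wgotx pwg qrcb ots lnov duv

Answer: wnxox
yghw
wgotx
pwg
qrcb
ots
lnov
duv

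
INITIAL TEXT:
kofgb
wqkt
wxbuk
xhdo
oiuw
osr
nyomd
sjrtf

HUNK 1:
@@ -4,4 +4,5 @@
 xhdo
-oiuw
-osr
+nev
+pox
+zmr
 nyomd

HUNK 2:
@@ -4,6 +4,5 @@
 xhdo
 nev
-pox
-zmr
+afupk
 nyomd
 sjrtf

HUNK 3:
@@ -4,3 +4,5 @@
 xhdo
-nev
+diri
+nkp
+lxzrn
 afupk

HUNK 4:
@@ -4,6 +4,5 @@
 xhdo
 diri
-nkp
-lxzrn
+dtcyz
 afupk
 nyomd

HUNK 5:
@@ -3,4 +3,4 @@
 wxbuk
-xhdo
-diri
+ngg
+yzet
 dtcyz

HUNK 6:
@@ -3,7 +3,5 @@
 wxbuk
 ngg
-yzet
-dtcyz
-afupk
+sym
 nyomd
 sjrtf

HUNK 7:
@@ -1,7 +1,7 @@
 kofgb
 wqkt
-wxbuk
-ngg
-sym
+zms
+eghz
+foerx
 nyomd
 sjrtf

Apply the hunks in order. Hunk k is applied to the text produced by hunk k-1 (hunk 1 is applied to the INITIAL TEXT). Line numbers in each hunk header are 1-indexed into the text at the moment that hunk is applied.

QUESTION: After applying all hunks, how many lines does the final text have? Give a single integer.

Hunk 1: at line 4 remove [oiuw,osr] add [nev,pox,zmr] -> 9 lines: kofgb wqkt wxbuk xhdo nev pox zmr nyomd sjrtf
Hunk 2: at line 4 remove [pox,zmr] add [afupk] -> 8 lines: kofgb wqkt wxbuk xhdo nev afupk nyomd sjrtf
Hunk 3: at line 4 remove [nev] add [diri,nkp,lxzrn] -> 10 lines: kofgb wqkt wxbuk xhdo diri nkp lxzrn afupk nyomd sjrtf
Hunk 4: at line 4 remove [nkp,lxzrn] add [dtcyz] -> 9 lines: kofgb wqkt wxbuk xhdo diri dtcyz afupk nyomd sjrtf
Hunk 5: at line 3 remove [xhdo,diri] add [ngg,yzet] -> 9 lines: kofgb wqkt wxbuk ngg yzet dtcyz afupk nyomd sjrtf
Hunk 6: at line 3 remove [yzet,dtcyz,afupk] add [sym] -> 7 lines: kofgb wqkt wxbuk ngg sym nyomd sjrtf
Hunk 7: at line 1 remove [wxbuk,ngg,sym] add [zms,eghz,foerx] -> 7 lines: kofgb wqkt zms eghz foerx nyomd sjrtf
Final line count: 7

Answer: 7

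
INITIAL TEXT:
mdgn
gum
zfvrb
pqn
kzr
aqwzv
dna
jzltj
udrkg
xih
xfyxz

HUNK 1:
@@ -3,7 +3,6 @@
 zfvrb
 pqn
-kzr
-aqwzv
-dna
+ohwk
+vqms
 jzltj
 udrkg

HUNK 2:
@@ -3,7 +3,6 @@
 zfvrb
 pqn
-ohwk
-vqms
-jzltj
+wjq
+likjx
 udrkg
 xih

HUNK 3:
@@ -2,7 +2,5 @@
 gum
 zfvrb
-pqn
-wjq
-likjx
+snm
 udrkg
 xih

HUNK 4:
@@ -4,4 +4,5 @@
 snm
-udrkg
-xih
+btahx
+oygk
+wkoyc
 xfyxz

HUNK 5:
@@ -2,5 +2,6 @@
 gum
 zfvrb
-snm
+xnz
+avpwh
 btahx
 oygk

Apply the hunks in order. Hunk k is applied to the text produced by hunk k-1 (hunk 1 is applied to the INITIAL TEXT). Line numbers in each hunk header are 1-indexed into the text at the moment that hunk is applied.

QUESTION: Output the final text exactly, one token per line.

Answer: mdgn
gum
zfvrb
xnz
avpwh
btahx
oygk
wkoyc
xfyxz

Derivation:
Hunk 1: at line 3 remove [kzr,aqwzv,dna] add [ohwk,vqms] -> 10 lines: mdgn gum zfvrb pqn ohwk vqms jzltj udrkg xih xfyxz
Hunk 2: at line 3 remove [ohwk,vqms,jzltj] add [wjq,likjx] -> 9 lines: mdgn gum zfvrb pqn wjq likjx udrkg xih xfyxz
Hunk 3: at line 2 remove [pqn,wjq,likjx] add [snm] -> 7 lines: mdgn gum zfvrb snm udrkg xih xfyxz
Hunk 4: at line 4 remove [udrkg,xih] add [btahx,oygk,wkoyc] -> 8 lines: mdgn gum zfvrb snm btahx oygk wkoyc xfyxz
Hunk 5: at line 2 remove [snm] add [xnz,avpwh] -> 9 lines: mdgn gum zfvrb xnz avpwh btahx oygk wkoyc xfyxz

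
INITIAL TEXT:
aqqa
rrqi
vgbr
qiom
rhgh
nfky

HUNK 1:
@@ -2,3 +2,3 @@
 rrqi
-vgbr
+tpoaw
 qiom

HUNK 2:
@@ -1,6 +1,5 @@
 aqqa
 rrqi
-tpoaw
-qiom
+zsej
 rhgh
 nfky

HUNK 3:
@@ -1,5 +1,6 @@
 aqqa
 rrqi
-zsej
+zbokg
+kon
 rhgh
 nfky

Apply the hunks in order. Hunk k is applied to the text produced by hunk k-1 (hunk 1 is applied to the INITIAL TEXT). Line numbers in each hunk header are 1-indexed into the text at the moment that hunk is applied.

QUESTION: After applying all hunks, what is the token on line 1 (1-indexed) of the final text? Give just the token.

Answer: aqqa

Derivation:
Hunk 1: at line 2 remove [vgbr] add [tpoaw] -> 6 lines: aqqa rrqi tpoaw qiom rhgh nfky
Hunk 2: at line 1 remove [tpoaw,qiom] add [zsej] -> 5 lines: aqqa rrqi zsej rhgh nfky
Hunk 3: at line 1 remove [zsej] add [zbokg,kon] -> 6 lines: aqqa rrqi zbokg kon rhgh nfky
Final line 1: aqqa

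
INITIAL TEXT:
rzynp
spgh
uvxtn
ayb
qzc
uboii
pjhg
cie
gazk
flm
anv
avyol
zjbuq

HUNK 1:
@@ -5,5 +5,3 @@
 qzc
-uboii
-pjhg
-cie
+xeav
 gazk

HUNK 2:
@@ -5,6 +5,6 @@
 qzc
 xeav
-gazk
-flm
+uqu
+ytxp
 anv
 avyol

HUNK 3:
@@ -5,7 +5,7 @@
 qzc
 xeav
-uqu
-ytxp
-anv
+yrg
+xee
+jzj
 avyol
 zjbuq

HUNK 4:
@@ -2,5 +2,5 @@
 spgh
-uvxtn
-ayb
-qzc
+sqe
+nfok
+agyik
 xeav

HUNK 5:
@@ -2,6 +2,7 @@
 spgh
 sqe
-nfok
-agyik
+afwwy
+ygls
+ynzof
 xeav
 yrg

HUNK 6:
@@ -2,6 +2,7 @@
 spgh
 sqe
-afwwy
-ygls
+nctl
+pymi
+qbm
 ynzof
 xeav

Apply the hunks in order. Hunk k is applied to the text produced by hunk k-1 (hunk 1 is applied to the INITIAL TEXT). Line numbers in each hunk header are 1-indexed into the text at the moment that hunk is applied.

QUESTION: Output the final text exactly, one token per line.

Answer: rzynp
spgh
sqe
nctl
pymi
qbm
ynzof
xeav
yrg
xee
jzj
avyol
zjbuq

Derivation:
Hunk 1: at line 5 remove [uboii,pjhg,cie] add [xeav] -> 11 lines: rzynp spgh uvxtn ayb qzc xeav gazk flm anv avyol zjbuq
Hunk 2: at line 5 remove [gazk,flm] add [uqu,ytxp] -> 11 lines: rzynp spgh uvxtn ayb qzc xeav uqu ytxp anv avyol zjbuq
Hunk 3: at line 5 remove [uqu,ytxp,anv] add [yrg,xee,jzj] -> 11 lines: rzynp spgh uvxtn ayb qzc xeav yrg xee jzj avyol zjbuq
Hunk 4: at line 2 remove [uvxtn,ayb,qzc] add [sqe,nfok,agyik] -> 11 lines: rzynp spgh sqe nfok agyik xeav yrg xee jzj avyol zjbuq
Hunk 5: at line 2 remove [nfok,agyik] add [afwwy,ygls,ynzof] -> 12 lines: rzynp spgh sqe afwwy ygls ynzof xeav yrg xee jzj avyol zjbuq
Hunk 6: at line 2 remove [afwwy,ygls] add [nctl,pymi,qbm] -> 13 lines: rzynp spgh sqe nctl pymi qbm ynzof xeav yrg xee jzj avyol zjbuq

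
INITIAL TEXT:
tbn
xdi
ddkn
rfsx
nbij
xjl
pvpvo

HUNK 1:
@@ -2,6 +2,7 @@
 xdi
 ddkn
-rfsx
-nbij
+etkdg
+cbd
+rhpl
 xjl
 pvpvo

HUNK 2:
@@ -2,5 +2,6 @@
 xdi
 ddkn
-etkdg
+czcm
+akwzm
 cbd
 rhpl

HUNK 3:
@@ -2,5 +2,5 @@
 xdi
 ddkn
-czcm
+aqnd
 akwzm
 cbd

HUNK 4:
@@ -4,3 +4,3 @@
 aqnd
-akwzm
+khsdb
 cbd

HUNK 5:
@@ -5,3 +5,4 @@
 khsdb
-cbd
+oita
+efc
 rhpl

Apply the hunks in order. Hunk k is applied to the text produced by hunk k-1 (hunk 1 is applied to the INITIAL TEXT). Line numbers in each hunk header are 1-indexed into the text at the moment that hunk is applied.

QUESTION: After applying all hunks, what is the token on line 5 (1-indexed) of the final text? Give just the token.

Hunk 1: at line 2 remove [rfsx,nbij] add [etkdg,cbd,rhpl] -> 8 lines: tbn xdi ddkn etkdg cbd rhpl xjl pvpvo
Hunk 2: at line 2 remove [etkdg] add [czcm,akwzm] -> 9 lines: tbn xdi ddkn czcm akwzm cbd rhpl xjl pvpvo
Hunk 3: at line 2 remove [czcm] add [aqnd] -> 9 lines: tbn xdi ddkn aqnd akwzm cbd rhpl xjl pvpvo
Hunk 4: at line 4 remove [akwzm] add [khsdb] -> 9 lines: tbn xdi ddkn aqnd khsdb cbd rhpl xjl pvpvo
Hunk 5: at line 5 remove [cbd] add [oita,efc] -> 10 lines: tbn xdi ddkn aqnd khsdb oita efc rhpl xjl pvpvo
Final line 5: khsdb

Answer: khsdb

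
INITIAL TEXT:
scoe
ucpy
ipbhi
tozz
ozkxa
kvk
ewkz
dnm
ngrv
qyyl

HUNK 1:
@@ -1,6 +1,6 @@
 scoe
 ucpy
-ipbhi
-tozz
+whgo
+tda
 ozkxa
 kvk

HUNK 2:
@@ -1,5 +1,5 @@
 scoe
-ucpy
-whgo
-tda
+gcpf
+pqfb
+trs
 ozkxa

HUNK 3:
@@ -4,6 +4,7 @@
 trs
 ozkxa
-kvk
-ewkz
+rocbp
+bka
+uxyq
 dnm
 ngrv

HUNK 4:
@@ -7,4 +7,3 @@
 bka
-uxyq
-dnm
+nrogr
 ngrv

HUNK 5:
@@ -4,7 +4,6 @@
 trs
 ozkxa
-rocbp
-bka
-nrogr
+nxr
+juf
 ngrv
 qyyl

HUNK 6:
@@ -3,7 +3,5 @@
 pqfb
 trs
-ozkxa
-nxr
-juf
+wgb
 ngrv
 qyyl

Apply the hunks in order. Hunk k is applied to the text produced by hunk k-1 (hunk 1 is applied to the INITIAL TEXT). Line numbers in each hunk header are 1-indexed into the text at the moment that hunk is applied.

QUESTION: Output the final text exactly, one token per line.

Hunk 1: at line 1 remove [ipbhi,tozz] add [whgo,tda] -> 10 lines: scoe ucpy whgo tda ozkxa kvk ewkz dnm ngrv qyyl
Hunk 2: at line 1 remove [ucpy,whgo,tda] add [gcpf,pqfb,trs] -> 10 lines: scoe gcpf pqfb trs ozkxa kvk ewkz dnm ngrv qyyl
Hunk 3: at line 4 remove [kvk,ewkz] add [rocbp,bka,uxyq] -> 11 lines: scoe gcpf pqfb trs ozkxa rocbp bka uxyq dnm ngrv qyyl
Hunk 4: at line 7 remove [uxyq,dnm] add [nrogr] -> 10 lines: scoe gcpf pqfb trs ozkxa rocbp bka nrogr ngrv qyyl
Hunk 5: at line 4 remove [rocbp,bka,nrogr] add [nxr,juf] -> 9 lines: scoe gcpf pqfb trs ozkxa nxr juf ngrv qyyl
Hunk 6: at line 3 remove [ozkxa,nxr,juf] add [wgb] -> 7 lines: scoe gcpf pqfb trs wgb ngrv qyyl

Answer: scoe
gcpf
pqfb
trs
wgb
ngrv
qyyl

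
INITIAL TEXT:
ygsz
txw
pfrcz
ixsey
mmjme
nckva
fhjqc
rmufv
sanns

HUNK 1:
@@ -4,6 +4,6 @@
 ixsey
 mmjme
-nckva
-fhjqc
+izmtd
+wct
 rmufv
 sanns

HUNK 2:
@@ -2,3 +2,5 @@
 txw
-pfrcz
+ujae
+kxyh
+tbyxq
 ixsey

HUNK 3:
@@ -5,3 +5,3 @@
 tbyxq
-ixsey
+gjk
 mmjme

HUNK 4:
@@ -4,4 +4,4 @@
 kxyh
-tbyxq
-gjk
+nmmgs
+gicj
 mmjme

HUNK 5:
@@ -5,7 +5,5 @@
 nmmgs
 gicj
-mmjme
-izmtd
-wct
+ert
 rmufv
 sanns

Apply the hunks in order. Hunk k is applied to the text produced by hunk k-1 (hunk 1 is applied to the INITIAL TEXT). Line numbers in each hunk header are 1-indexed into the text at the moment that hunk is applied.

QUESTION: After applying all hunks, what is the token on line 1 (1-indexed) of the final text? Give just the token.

Hunk 1: at line 4 remove [nckva,fhjqc] add [izmtd,wct] -> 9 lines: ygsz txw pfrcz ixsey mmjme izmtd wct rmufv sanns
Hunk 2: at line 2 remove [pfrcz] add [ujae,kxyh,tbyxq] -> 11 lines: ygsz txw ujae kxyh tbyxq ixsey mmjme izmtd wct rmufv sanns
Hunk 3: at line 5 remove [ixsey] add [gjk] -> 11 lines: ygsz txw ujae kxyh tbyxq gjk mmjme izmtd wct rmufv sanns
Hunk 4: at line 4 remove [tbyxq,gjk] add [nmmgs,gicj] -> 11 lines: ygsz txw ujae kxyh nmmgs gicj mmjme izmtd wct rmufv sanns
Hunk 5: at line 5 remove [mmjme,izmtd,wct] add [ert] -> 9 lines: ygsz txw ujae kxyh nmmgs gicj ert rmufv sanns
Final line 1: ygsz

Answer: ygsz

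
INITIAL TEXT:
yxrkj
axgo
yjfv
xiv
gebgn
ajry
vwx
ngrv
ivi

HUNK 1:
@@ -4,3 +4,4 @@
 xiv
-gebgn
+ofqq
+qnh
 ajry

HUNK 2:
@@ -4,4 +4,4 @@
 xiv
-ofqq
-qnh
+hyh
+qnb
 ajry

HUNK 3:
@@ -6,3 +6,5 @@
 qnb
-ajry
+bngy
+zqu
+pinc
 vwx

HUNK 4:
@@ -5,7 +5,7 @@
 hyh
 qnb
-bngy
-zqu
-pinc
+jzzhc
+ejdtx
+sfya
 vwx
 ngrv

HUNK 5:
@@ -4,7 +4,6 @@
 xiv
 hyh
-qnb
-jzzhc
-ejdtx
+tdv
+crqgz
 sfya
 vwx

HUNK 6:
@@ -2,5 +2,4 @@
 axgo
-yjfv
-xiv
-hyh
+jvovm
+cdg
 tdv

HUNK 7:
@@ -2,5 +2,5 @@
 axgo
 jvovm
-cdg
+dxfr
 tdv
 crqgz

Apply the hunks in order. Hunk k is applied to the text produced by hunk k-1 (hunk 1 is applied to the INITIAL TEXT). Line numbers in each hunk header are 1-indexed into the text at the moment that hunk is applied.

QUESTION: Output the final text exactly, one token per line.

Hunk 1: at line 4 remove [gebgn] add [ofqq,qnh] -> 10 lines: yxrkj axgo yjfv xiv ofqq qnh ajry vwx ngrv ivi
Hunk 2: at line 4 remove [ofqq,qnh] add [hyh,qnb] -> 10 lines: yxrkj axgo yjfv xiv hyh qnb ajry vwx ngrv ivi
Hunk 3: at line 6 remove [ajry] add [bngy,zqu,pinc] -> 12 lines: yxrkj axgo yjfv xiv hyh qnb bngy zqu pinc vwx ngrv ivi
Hunk 4: at line 5 remove [bngy,zqu,pinc] add [jzzhc,ejdtx,sfya] -> 12 lines: yxrkj axgo yjfv xiv hyh qnb jzzhc ejdtx sfya vwx ngrv ivi
Hunk 5: at line 4 remove [qnb,jzzhc,ejdtx] add [tdv,crqgz] -> 11 lines: yxrkj axgo yjfv xiv hyh tdv crqgz sfya vwx ngrv ivi
Hunk 6: at line 2 remove [yjfv,xiv,hyh] add [jvovm,cdg] -> 10 lines: yxrkj axgo jvovm cdg tdv crqgz sfya vwx ngrv ivi
Hunk 7: at line 2 remove [cdg] add [dxfr] -> 10 lines: yxrkj axgo jvovm dxfr tdv crqgz sfya vwx ngrv ivi

Answer: yxrkj
axgo
jvovm
dxfr
tdv
crqgz
sfya
vwx
ngrv
ivi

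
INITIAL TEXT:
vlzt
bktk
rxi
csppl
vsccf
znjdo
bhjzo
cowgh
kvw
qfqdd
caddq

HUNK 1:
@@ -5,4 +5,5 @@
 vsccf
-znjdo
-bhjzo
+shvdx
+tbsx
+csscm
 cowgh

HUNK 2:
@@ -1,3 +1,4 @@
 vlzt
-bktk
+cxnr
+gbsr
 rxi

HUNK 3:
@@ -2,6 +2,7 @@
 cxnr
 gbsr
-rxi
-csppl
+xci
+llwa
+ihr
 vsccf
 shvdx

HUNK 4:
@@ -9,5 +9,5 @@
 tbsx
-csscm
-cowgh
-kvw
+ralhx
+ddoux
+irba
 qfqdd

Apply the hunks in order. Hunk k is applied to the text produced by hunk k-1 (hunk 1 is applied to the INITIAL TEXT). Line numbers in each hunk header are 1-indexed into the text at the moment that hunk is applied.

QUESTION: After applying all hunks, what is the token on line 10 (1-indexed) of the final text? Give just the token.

Answer: ralhx

Derivation:
Hunk 1: at line 5 remove [znjdo,bhjzo] add [shvdx,tbsx,csscm] -> 12 lines: vlzt bktk rxi csppl vsccf shvdx tbsx csscm cowgh kvw qfqdd caddq
Hunk 2: at line 1 remove [bktk] add [cxnr,gbsr] -> 13 lines: vlzt cxnr gbsr rxi csppl vsccf shvdx tbsx csscm cowgh kvw qfqdd caddq
Hunk 3: at line 2 remove [rxi,csppl] add [xci,llwa,ihr] -> 14 lines: vlzt cxnr gbsr xci llwa ihr vsccf shvdx tbsx csscm cowgh kvw qfqdd caddq
Hunk 4: at line 9 remove [csscm,cowgh,kvw] add [ralhx,ddoux,irba] -> 14 lines: vlzt cxnr gbsr xci llwa ihr vsccf shvdx tbsx ralhx ddoux irba qfqdd caddq
Final line 10: ralhx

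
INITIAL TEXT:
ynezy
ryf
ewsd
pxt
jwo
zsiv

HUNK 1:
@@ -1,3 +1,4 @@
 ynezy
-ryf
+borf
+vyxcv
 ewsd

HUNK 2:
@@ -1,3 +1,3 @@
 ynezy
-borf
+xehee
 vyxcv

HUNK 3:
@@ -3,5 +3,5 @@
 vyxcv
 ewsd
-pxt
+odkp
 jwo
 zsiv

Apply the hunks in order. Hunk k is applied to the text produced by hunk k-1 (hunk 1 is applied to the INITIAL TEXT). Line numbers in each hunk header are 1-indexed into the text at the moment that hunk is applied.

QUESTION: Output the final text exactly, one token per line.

Hunk 1: at line 1 remove [ryf] add [borf,vyxcv] -> 7 lines: ynezy borf vyxcv ewsd pxt jwo zsiv
Hunk 2: at line 1 remove [borf] add [xehee] -> 7 lines: ynezy xehee vyxcv ewsd pxt jwo zsiv
Hunk 3: at line 3 remove [pxt] add [odkp] -> 7 lines: ynezy xehee vyxcv ewsd odkp jwo zsiv

Answer: ynezy
xehee
vyxcv
ewsd
odkp
jwo
zsiv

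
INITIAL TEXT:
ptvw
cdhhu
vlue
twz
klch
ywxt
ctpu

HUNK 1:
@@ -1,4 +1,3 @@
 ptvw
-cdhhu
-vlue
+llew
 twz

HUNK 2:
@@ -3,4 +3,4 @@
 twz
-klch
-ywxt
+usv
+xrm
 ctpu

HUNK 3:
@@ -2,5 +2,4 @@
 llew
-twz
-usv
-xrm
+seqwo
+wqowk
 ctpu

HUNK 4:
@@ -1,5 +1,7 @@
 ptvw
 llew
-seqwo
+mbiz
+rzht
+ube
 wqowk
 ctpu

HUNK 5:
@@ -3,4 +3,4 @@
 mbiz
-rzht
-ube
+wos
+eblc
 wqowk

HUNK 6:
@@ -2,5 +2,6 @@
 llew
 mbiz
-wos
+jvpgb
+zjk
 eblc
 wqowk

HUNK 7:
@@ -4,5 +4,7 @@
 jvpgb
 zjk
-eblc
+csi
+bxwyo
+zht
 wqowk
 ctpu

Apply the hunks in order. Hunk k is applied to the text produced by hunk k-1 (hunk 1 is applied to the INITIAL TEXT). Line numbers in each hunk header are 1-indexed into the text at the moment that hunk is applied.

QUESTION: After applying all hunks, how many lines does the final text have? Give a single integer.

Answer: 10

Derivation:
Hunk 1: at line 1 remove [cdhhu,vlue] add [llew] -> 6 lines: ptvw llew twz klch ywxt ctpu
Hunk 2: at line 3 remove [klch,ywxt] add [usv,xrm] -> 6 lines: ptvw llew twz usv xrm ctpu
Hunk 3: at line 2 remove [twz,usv,xrm] add [seqwo,wqowk] -> 5 lines: ptvw llew seqwo wqowk ctpu
Hunk 4: at line 1 remove [seqwo] add [mbiz,rzht,ube] -> 7 lines: ptvw llew mbiz rzht ube wqowk ctpu
Hunk 5: at line 3 remove [rzht,ube] add [wos,eblc] -> 7 lines: ptvw llew mbiz wos eblc wqowk ctpu
Hunk 6: at line 2 remove [wos] add [jvpgb,zjk] -> 8 lines: ptvw llew mbiz jvpgb zjk eblc wqowk ctpu
Hunk 7: at line 4 remove [eblc] add [csi,bxwyo,zht] -> 10 lines: ptvw llew mbiz jvpgb zjk csi bxwyo zht wqowk ctpu
Final line count: 10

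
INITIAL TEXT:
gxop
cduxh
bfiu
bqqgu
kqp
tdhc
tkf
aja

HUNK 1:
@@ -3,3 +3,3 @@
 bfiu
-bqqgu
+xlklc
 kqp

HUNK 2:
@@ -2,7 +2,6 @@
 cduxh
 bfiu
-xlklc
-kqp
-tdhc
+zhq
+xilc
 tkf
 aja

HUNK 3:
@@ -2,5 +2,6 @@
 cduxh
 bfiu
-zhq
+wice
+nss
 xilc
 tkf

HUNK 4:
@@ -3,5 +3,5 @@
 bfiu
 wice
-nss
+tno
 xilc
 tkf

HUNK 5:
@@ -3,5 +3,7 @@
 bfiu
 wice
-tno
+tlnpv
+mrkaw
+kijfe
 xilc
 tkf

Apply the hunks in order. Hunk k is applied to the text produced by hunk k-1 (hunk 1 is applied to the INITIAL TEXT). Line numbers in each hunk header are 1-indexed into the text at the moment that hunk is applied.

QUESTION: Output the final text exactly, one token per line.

Hunk 1: at line 3 remove [bqqgu] add [xlklc] -> 8 lines: gxop cduxh bfiu xlklc kqp tdhc tkf aja
Hunk 2: at line 2 remove [xlklc,kqp,tdhc] add [zhq,xilc] -> 7 lines: gxop cduxh bfiu zhq xilc tkf aja
Hunk 3: at line 2 remove [zhq] add [wice,nss] -> 8 lines: gxop cduxh bfiu wice nss xilc tkf aja
Hunk 4: at line 3 remove [nss] add [tno] -> 8 lines: gxop cduxh bfiu wice tno xilc tkf aja
Hunk 5: at line 3 remove [tno] add [tlnpv,mrkaw,kijfe] -> 10 lines: gxop cduxh bfiu wice tlnpv mrkaw kijfe xilc tkf aja

Answer: gxop
cduxh
bfiu
wice
tlnpv
mrkaw
kijfe
xilc
tkf
aja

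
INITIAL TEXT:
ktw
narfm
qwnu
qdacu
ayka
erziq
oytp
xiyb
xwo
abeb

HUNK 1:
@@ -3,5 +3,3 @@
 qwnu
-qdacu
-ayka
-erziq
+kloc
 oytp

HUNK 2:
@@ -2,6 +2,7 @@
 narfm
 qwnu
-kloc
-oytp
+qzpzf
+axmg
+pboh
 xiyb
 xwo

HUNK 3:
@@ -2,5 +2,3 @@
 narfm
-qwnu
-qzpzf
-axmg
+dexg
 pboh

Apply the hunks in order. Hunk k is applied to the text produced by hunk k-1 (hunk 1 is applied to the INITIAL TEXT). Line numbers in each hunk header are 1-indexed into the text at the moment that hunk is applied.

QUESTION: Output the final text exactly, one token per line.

Hunk 1: at line 3 remove [qdacu,ayka,erziq] add [kloc] -> 8 lines: ktw narfm qwnu kloc oytp xiyb xwo abeb
Hunk 2: at line 2 remove [kloc,oytp] add [qzpzf,axmg,pboh] -> 9 lines: ktw narfm qwnu qzpzf axmg pboh xiyb xwo abeb
Hunk 3: at line 2 remove [qwnu,qzpzf,axmg] add [dexg] -> 7 lines: ktw narfm dexg pboh xiyb xwo abeb

Answer: ktw
narfm
dexg
pboh
xiyb
xwo
abeb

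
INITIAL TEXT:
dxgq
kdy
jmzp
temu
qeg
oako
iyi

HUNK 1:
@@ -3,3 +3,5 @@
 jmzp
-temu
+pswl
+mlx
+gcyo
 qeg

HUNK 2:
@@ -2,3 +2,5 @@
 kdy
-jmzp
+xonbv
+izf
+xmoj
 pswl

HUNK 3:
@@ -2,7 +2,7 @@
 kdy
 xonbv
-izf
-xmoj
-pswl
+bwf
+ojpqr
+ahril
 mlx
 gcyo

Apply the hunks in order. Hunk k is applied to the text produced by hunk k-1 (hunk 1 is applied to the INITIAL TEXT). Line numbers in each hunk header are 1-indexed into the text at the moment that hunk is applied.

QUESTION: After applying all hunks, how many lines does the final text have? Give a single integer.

Hunk 1: at line 3 remove [temu] add [pswl,mlx,gcyo] -> 9 lines: dxgq kdy jmzp pswl mlx gcyo qeg oako iyi
Hunk 2: at line 2 remove [jmzp] add [xonbv,izf,xmoj] -> 11 lines: dxgq kdy xonbv izf xmoj pswl mlx gcyo qeg oako iyi
Hunk 3: at line 2 remove [izf,xmoj,pswl] add [bwf,ojpqr,ahril] -> 11 lines: dxgq kdy xonbv bwf ojpqr ahril mlx gcyo qeg oako iyi
Final line count: 11

Answer: 11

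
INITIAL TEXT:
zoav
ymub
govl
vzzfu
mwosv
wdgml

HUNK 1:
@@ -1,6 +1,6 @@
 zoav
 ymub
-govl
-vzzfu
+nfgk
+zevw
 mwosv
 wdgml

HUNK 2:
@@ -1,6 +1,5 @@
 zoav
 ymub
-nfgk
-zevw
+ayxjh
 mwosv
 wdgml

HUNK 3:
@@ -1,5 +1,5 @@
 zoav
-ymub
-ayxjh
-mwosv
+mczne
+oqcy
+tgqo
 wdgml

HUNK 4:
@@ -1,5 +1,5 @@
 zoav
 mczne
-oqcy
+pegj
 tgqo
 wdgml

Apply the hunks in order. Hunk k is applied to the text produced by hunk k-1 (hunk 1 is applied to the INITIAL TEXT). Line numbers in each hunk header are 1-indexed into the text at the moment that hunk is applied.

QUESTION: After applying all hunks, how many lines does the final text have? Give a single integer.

Hunk 1: at line 1 remove [govl,vzzfu] add [nfgk,zevw] -> 6 lines: zoav ymub nfgk zevw mwosv wdgml
Hunk 2: at line 1 remove [nfgk,zevw] add [ayxjh] -> 5 lines: zoav ymub ayxjh mwosv wdgml
Hunk 3: at line 1 remove [ymub,ayxjh,mwosv] add [mczne,oqcy,tgqo] -> 5 lines: zoav mczne oqcy tgqo wdgml
Hunk 4: at line 1 remove [oqcy] add [pegj] -> 5 lines: zoav mczne pegj tgqo wdgml
Final line count: 5

Answer: 5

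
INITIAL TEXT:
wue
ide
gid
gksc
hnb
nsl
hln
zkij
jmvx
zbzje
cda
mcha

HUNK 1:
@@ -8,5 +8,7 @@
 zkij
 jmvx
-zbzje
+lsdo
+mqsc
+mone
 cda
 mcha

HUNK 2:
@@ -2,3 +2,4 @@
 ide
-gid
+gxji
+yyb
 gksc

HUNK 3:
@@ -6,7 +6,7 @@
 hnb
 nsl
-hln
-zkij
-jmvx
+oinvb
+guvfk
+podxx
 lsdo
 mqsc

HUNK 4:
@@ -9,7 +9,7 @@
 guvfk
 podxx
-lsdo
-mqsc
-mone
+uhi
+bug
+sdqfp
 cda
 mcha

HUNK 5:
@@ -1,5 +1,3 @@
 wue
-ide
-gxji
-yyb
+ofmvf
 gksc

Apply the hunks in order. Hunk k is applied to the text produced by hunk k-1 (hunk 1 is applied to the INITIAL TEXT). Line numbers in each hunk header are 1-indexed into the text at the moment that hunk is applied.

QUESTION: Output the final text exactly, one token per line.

Hunk 1: at line 8 remove [zbzje] add [lsdo,mqsc,mone] -> 14 lines: wue ide gid gksc hnb nsl hln zkij jmvx lsdo mqsc mone cda mcha
Hunk 2: at line 2 remove [gid] add [gxji,yyb] -> 15 lines: wue ide gxji yyb gksc hnb nsl hln zkij jmvx lsdo mqsc mone cda mcha
Hunk 3: at line 6 remove [hln,zkij,jmvx] add [oinvb,guvfk,podxx] -> 15 lines: wue ide gxji yyb gksc hnb nsl oinvb guvfk podxx lsdo mqsc mone cda mcha
Hunk 4: at line 9 remove [lsdo,mqsc,mone] add [uhi,bug,sdqfp] -> 15 lines: wue ide gxji yyb gksc hnb nsl oinvb guvfk podxx uhi bug sdqfp cda mcha
Hunk 5: at line 1 remove [ide,gxji,yyb] add [ofmvf] -> 13 lines: wue ofmvf gksc hnb nsl oinvb guvfk podxx uhi bug sdqfp cda mcha

Answer: wue
ofmvf
gksc
hnb
nsl
oinvb
guvfk
podxx
uhi
bug
sdqfp
cda
mcha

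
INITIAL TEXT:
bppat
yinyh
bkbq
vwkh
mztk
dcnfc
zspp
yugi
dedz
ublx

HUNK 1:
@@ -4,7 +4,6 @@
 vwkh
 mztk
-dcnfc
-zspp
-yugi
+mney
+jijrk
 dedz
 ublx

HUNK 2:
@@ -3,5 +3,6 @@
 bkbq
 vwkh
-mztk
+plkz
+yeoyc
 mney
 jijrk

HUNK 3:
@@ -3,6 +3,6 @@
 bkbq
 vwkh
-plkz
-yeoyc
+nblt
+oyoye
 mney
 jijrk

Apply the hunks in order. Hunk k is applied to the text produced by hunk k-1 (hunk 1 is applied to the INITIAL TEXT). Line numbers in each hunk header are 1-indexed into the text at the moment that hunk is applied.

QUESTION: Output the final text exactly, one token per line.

Answer: bppat
yinyh
bkbq
vwkh
nblt
oyoye
mney
jijrk
dedz
ublx

Derivation:
Hunk 1: at line 4 remove [dcnfc,zspp,yugi] add [mney,jijrk] -> 9 lines: bppat yinyh bkbq vwkh mztk mney jijrk dedz ublx
Hunk 2: at line 3 remove [mztk] add [plkz,yeoyc] -> 10 lines: bppat yinyh bkbq vwkh plkz yeoyc mney jijrk dedz ublx
Hunk 3: at line 3 remove [plkz,yeoyc] add [nblt,oyoye] -> 10 lines: bppat yinyh bkbq vwkh nblt oyoye mney jijrk dedz ublx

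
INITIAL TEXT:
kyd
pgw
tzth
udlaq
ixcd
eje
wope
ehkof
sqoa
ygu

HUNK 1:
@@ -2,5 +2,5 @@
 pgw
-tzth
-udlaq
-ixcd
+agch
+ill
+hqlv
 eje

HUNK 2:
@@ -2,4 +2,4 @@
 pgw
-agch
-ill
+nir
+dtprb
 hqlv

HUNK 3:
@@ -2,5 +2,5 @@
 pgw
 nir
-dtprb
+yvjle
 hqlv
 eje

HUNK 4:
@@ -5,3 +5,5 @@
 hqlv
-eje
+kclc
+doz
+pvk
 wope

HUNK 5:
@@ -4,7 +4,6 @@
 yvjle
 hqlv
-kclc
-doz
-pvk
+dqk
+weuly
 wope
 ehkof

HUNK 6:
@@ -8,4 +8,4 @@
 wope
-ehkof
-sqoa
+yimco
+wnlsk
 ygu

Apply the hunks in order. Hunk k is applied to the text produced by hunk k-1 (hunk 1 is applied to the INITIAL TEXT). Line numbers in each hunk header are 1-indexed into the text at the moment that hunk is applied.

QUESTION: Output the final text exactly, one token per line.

Hunk 1: at line 2 remove [tzth,udlaq,ixcd] add [agch,ill,hqlv] -> 10 lines: kyd pgw agch ill hqlv eje wope ehkof sqoa ygu
Hunk 2: at line 2 remove [agch,ill] add [nir,dtprb] -> 10 lines: kyd pgw nir dtprb hqlv eje wope ehkof sqoa ygu
Hunk 3: at line 2 remove [dtprb] add [yvjle] -> 10 lines: kyd pgw nir yvjle hqlv eje wope ehkof sqoa ygu
Hunk 4: at line 5 remove [eje] add [kclc,doz,pvk] -> 12 lines: kyd pgw nir yvjle hqlv kclc doz pvk wope ehkof sqoa ygu
Hunk 5: at line 4 remove [kclc,doz,pvk] add [dqk,weuly] -> 11 lines: kyd pgw nir yvjle hqlv dqk weuly wope ehkof sqoa ygu
Hunk 6: at line 8 remove [ehkof,sqoa] add [yimco,wnlsk] -> 11 lines: kyd pgw nir yvjle hqlv dqk weuly wope yimco wnlsk ygu

Answer: kyd
pgw
nir
yvjle
hqlv
dqk
weuly
wope
yimco
wnlsk
ygu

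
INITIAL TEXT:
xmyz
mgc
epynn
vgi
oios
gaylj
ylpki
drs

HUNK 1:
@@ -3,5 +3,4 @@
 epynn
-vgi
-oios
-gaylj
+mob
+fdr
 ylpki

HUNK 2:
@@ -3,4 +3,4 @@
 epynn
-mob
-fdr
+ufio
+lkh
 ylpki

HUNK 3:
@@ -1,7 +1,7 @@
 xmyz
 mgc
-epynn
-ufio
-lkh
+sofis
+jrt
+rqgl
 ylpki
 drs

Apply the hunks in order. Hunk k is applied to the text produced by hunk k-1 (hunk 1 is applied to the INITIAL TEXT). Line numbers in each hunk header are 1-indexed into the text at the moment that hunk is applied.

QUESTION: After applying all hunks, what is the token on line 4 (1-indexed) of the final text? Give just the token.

Answer: jrt

Derivation:
Hunk 1: at line 3 remove [vgi,oios,gaylj] add [mob,fdr] -> 7 lines: xmyz mgc epynn mob fdr ylpki drs
Hunk 2: at line 3 remove [mob,fdr] add [ufio,lkh] -> 7 lines: xmyz mgc epynn ufio lkh ylpki drs
Hunk 3: at line 1 remove [epynn,ufio,lkh] add [sofis,jrt,rqgl] -> 7 lines: xmyz mgc sofis jrt rqgl ylpki drs
Final line 4: jrt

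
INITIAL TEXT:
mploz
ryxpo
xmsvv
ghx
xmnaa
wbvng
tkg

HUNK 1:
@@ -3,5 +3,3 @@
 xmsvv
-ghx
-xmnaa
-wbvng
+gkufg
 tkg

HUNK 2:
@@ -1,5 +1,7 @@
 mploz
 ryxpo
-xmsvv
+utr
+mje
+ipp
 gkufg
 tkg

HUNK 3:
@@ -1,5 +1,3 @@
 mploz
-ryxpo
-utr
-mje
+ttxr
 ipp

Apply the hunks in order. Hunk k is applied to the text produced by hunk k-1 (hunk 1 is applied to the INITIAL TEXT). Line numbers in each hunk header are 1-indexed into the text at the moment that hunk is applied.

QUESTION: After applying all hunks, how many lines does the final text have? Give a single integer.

Hunk 1: at line 3 remove [ghx,xmnaa,wbvng] add [gkufg] -> 5 lines: mploz ryxpo xmsvv gkufg tkg
Hunk 2: at line 1 remove [xmsvv] add [utr,mje,ipp] -> 7 lines: mploz ryxpo utr mje ipp gkufg tkg
Hunk 3: at line 1 remove [ryxpo,utr,mje] add [ttxr] -> 5 lines: mploz ttxr ipp gkufg tkg
Final line count: 5

Answer: 5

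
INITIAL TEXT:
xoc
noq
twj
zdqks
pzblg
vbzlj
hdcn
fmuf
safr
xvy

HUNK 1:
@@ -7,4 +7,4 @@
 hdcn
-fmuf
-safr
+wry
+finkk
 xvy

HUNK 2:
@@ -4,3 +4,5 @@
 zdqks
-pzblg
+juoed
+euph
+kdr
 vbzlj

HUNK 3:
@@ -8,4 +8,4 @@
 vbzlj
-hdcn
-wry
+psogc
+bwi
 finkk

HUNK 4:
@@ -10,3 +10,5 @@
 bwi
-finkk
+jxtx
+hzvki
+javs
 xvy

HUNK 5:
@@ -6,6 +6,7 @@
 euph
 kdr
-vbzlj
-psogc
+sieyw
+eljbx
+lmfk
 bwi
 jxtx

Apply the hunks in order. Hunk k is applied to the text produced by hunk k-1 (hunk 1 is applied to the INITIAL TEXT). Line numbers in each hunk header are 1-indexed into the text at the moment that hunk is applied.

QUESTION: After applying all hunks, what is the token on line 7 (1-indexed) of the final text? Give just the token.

Answer: kdr

Derivation:
Hunk 1: at line 7 remove [fmuf,safr] add [wry,finkk] -> 10 lines: xoc noq twj zdqks pzblg vbzlj hdcn wry finkk xvy
Hunk 2: at line 4 remove [pzblg] add [juoed,euph,kdr] -> 12 lines: xoc noq twj zdqks juoed euph kdr vbzlj hdcn wry finkk xvy
Hunk 3: at line 8 remove [hdcn,wry] add [psogc,bwi] -> 12 lines: xoc noq twj zdqks juoed euph kdr vbzlj psogc bwi finkk xvy
Hunk 4: at line 10 remove [finkk] add [jxtx,hzvki,javs] -> 14 lines: xoc noq twj zdqks juoed euph kdr vbzlj psogc bwi jxtx hzvki javs xvy
Hunk 5: at line 6 remove [vbzlj,psogc] add [sieyw,eljbx,lmfk] -> 15 lines: xoc noq twj zdqks juoed euph kdr sieyw eljbx lmfk bwi jxtx hzvki javs xvy
Final line 7: kdr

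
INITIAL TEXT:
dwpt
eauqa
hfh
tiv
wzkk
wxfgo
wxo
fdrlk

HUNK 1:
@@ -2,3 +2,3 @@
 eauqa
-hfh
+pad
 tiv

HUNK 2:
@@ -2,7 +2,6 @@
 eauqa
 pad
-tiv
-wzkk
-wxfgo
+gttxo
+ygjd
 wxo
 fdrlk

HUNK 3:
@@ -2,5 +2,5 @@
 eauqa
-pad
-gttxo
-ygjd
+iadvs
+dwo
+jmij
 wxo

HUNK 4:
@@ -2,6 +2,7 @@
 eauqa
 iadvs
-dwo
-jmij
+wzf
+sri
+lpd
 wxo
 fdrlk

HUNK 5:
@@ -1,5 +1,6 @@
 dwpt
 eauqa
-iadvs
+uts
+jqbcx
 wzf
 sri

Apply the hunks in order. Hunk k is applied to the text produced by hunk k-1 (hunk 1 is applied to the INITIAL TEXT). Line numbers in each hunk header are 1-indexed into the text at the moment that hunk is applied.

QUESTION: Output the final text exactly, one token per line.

Answer: dwpt
eauqa
uts
jqbcx
wzf
sri
lpd
wxo
fdrlk

Derivation:
Hunk 1: at line 2 remove [hfh] add [pad] -> 8 lines: dwpt eauqa pad tiv wzkk wxfgo wxo fdrlk
Hunk 2: at line 2 remove [tiv,wzkk,wxfgo] add [gttxo,ygjd] -> 7 lines: dwpt eauqa pad gttxo ygjd wxo fdrlk
Hunk 3: at line 2 remove [pad,gttxo,ygjd] add [iadvs,dwo,jmij] -> 7 lines: dwpt eauqa iadvs dwo jmij wxo fdrlk
Hunk 4: at line 2 remove [dwo,jmij] add [wzf,sri,lpd] -> 8 lines: dwpt eauqa iadvs wzf sri lpd wxo fdrlk
Hunk 5: at line 1 remove [iadvs] add [uts,jqbcx] -> 9 lines: dwpt eauqa uts jqbcx wzf sri lpd wxo fdrlk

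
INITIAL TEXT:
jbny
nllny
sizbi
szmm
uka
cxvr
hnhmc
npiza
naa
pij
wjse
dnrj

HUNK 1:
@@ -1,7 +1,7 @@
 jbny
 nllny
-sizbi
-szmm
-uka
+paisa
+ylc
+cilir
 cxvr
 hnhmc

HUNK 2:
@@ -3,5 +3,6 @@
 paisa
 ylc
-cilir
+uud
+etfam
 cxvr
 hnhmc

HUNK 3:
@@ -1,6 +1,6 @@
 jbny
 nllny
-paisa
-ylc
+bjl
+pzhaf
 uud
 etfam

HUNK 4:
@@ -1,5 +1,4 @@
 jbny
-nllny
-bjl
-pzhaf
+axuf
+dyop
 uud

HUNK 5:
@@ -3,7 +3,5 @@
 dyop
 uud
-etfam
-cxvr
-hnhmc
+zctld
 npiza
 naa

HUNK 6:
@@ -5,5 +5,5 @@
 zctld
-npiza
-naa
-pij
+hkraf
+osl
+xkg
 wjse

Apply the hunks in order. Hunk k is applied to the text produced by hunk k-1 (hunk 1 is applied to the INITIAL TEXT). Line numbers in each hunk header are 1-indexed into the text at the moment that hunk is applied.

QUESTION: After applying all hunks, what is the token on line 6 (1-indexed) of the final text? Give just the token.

Hunk 1: at line 1 remove [sizbi,szmm,uka] add [paisa,ylc,cilir] -> 12 lines: jbny nllny paisa ylc cilir cxvr hnhmc npiza naa pij wjse dnrj
Hunk 2: at line 3 remove [cilir] add [uud,etfam] -> 13 lines: jbny nllny paisa ylc uud etfam cxvr hnhmc npiza naa pij wjse dnrj
Hunk 3: at line 1 remove [paisa,ylc] add [bjl,pzhaf] -> 13 lines: jbny nllny bjl pzhaf uud etfam cxvr hnhmc npiza naa pij wjse dnrj
Hunk 4: at line 1 remove [nllny,bjl,pzhaf] add [axuf,dyop] -> 12 lines: jbny axuf dyop uud etfam cxvr hnhmc npiza naa pij wjse dnrj
Hunk 5: at line 3 remove [etfam,cxvr,hnhmc] add [zctld] -> 10 lines: jbny axuf dyop uud zctld npiza naa pij wjse dnrj
Hunk 6: at line 5 remove [npiza,naa,pij] add [hkraf,osl,xkg] -> 10 lines: jbny axuf dyop uud zctld hkraf osl xkg wjse dnrj
Final line 6: hkraf

Answer: hkraf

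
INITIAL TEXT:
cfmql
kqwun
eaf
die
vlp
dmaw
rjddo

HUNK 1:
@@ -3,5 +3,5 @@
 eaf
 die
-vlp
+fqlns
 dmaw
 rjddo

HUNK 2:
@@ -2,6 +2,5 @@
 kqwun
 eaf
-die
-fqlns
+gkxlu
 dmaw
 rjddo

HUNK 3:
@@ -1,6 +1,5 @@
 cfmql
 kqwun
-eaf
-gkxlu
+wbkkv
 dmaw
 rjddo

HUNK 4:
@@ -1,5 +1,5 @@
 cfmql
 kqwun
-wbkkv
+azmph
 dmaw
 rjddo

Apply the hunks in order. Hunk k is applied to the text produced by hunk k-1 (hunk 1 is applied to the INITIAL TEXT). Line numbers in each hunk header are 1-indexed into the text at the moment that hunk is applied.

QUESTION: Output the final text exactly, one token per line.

Answer: cfmql
kqwun
azmph
dmaw
rjddo

Derivation:
Hunk 1: at line 3 remove [vlp] add [fqlns] -> 7 lines: cfmql kqwun eaf die fqlns dmaw rjddo
Hunk 2: at line 2 remove [die,fqlns] add [gkxlu] -> 6 lines: cfmql kqwun eaf gkxlu dmaw rjddo
Hunk 3: at line 1 remove [eaf,gkxlu] add [wbkkv] -> 5 lines: cfmql kqwun wbkkv dmaw rjddo
Hunk 4: at line 1 remove [wbkkv] add [azmph] -> 5 lines: cfmql kqwun azmph dmaw rjddo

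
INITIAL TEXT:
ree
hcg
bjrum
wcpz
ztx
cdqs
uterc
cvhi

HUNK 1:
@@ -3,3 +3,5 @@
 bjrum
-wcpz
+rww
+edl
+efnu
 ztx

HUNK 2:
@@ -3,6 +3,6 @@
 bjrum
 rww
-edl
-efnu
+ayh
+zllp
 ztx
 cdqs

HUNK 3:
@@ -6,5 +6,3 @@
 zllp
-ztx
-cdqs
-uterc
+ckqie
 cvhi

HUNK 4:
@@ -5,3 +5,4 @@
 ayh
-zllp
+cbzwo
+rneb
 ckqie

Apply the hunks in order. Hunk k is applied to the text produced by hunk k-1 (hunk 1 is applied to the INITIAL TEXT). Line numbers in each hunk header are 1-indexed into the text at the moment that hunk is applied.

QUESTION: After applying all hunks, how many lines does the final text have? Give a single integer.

Hunk 1: at line 3 remove [wcpz] add [rww,edl,efnu] -> 10 lines: ree hcg bjrum rww edl efnu ztx cdqs uterc cvhi
Hunk 2: at line 3 remove [edl,efnu] add [ayh,zllp] -> 10 lines: ree hcg bjrum rww ayh zllp ztx cdqs uterc cvhi
Hunk 3: at line 6 remove [ztx,cdqs,uterc] add [ckqie] -> 8 lines: ree hcg bjrum rww ayh zllp ckqie cvhi
Hunk 4: at line 5 remove [zllp] add [cbzwo,rneb] -> 9 lines: ree hcg bjrum rww ayh cbzwo rneb ckqie cvhi
Final line count: 9

Answer: 9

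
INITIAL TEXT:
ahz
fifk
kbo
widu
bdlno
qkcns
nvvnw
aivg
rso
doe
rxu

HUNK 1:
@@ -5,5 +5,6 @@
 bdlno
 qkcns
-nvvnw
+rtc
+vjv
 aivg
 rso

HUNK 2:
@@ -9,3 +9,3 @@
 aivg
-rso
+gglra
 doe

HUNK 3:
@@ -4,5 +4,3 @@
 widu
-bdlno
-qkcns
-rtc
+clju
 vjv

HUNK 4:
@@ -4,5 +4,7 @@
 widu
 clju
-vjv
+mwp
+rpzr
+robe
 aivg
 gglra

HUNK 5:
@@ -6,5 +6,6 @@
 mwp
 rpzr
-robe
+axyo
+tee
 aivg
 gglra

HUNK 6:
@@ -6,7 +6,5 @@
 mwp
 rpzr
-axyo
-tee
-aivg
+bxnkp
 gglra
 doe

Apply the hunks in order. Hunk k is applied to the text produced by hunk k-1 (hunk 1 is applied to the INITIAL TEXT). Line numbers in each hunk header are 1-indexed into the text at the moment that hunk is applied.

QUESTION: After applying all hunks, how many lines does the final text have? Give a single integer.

Hunk 1: at line 5 remove [nvvnw] add [rtc,vjv] -> 12 lines: ahz fifk kbo widu bdlno qkcns rtc vjv aivg rso doe rxu
Hunk 2: at line 9 remove [rso] add [gglra] -> 12 lines: ahz fifk kbo widu bdlno qkcns rtc vjv aivg gglra doe rxu
Hunk 3: at line 4 remove [bdlno,qkcns,rtc] add [clju] -> 10 lines: ahz fifk kbo widu clju vjv aivg gglra doe rxu
Hunk 4: at line 4 remove [vjv] add [mwp,rpzr,robe] -> 12 lines: ahz fifk kbo widu clju mwp rpzr robe aivg gglra doe rxu
Hunk 5: at line 6 remove [robe] add [axyo,tee] -> 13 lines: ahz fifk kbo widu clju mwp rpzr axyo tee aivg gglra doe rxu
Hunk 6: at line 6 remove [axyo,tee,aivg] add [bxnkp] -> 11 lines: ahz fifk kbo widu clju mwp rpzr bxnkp gglra doe rxu
Final line count: 11

Answer: 11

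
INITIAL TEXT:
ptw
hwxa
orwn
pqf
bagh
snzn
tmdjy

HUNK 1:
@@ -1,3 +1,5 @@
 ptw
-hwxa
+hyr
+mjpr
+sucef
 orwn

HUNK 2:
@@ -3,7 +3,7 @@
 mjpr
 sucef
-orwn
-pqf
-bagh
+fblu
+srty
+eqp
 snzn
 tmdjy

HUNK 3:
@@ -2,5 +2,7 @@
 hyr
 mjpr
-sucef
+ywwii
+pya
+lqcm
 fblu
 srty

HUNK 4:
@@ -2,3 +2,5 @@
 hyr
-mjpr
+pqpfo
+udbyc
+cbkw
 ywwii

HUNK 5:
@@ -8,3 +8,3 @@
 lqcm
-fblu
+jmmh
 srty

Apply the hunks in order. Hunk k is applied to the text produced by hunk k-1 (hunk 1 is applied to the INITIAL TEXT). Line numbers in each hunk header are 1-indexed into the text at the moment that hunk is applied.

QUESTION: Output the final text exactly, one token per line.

Hunk 1: at line 1 remove [hwxa] add [hyr,mjpr,sucef] -> 9 lines: ptw hyr mjpr sucef orwn pqf bagh snzn tmdjy
Hunk 2: at line 3 remove [orwn,pqf,bagh] add [fblu,srty,eqp] -> 9 lines: ptw hyr mjpr sucef fblu srty eqp snzn tmdjy
Hunk 3: at line 2 remove [sucef] add [ywwii,pya,lqcm] -> 11 lines: ptw hyr mjpr ywwii pya lqcm fblu srty eqp snzn tmdjy
Hunk 4: at line 2 remove [mjpr] add [pqpfo,udbyc,cbkw] -> 13 lines: ptw hyr pqpfo udbyc cbkw ywwii pya lqcm fblu srty eqp snzn tmdjy
Hunk 5: at line 8 remove [fblu] add [jmmh] -> 13 lines: ptw hyr pqpfo udbyc cbkw ywwii pya lqcm jmmh srty eqp snzn tmdjy

Answer: ptw
hyr
pqpfo
udbyc
cbkw
ywwii
pya
lqcm
jmmh
srty
eqp
snzn
tmdjy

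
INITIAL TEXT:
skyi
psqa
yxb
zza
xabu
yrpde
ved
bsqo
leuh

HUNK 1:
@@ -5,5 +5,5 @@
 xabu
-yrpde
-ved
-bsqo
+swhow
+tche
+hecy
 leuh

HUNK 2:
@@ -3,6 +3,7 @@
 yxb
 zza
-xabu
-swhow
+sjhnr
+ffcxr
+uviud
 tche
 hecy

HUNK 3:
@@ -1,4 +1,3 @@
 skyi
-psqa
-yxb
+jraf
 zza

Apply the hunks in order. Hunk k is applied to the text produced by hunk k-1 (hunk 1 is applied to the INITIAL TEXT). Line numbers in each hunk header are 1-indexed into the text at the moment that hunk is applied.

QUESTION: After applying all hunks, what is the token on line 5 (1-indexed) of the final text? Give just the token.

Hunk 1: at line 5 remove [yrpde,ved,bsqo] add [swhow,tche,hecy] -> 9 lines: skyi psqa yxb zza xabu swhow tche hecy leuh
Hunk 2: at line 3 remove [xabu,swhow] add [sjhnr,ffcxr,uviud] -> 10 lines: skyi psqa yxb zza sjhnr ffcxr uviud tche hecy leuh
Hunk 3: at line 1 remove [psqa,yxb] add [jraf] -> 9 lines: skyi jraf zza sjhnr ffcxr uviud tche hecy leuh
Final line 5: ffcxr

Answer: ffcxr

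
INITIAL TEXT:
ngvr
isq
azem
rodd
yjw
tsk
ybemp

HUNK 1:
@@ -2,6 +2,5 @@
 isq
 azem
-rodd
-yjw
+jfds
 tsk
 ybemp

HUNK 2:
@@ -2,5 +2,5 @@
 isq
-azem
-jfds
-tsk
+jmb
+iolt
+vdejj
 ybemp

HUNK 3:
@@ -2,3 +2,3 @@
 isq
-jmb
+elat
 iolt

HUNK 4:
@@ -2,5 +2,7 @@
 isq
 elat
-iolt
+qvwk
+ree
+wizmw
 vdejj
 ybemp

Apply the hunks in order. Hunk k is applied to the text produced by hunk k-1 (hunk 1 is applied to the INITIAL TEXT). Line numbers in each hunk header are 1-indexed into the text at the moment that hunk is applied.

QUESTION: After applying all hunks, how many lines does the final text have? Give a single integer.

Hunk 1: at line 2 remove [rodd,yjw] add [jfds] -> 6 lines: ngvr isq azem jfds tsk ybemp
Hunk 2: at line 2 remove [azem,jfds,tsk] add [jmb,iolt,vdejj] -> 6 lines: ngvr isq jmb iolt vdejj ybemp
Hunk 3: at line 2 remove [jmb] add [elat] -> 6 lines: ngvr isq elat iolt vdejj ybemp
Hunk 4: at line 2 remove [iolt] add [qvwk,ree,wizmw] -> 8 lines: ngvr isq elat qvwk ree wizmw vdejj ybemp
Final line count: 8

Answer: 8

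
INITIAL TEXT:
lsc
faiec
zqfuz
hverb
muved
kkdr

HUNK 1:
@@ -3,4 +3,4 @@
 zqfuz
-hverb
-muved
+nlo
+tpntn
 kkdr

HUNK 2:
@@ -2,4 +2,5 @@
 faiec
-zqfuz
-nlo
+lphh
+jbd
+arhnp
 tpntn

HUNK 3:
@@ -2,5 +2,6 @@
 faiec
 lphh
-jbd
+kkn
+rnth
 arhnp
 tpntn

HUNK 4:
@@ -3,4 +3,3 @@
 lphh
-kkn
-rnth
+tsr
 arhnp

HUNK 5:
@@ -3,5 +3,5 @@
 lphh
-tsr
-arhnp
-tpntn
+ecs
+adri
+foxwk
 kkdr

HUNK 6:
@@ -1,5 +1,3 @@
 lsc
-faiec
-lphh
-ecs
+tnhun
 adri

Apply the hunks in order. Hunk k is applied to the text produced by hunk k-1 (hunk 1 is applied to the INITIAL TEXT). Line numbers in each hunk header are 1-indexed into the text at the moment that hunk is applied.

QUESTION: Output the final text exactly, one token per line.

Answer: lsc
tnhun
adri
foxwk
kkdr

Derivation:
Hunk 1: at line 3 remove [hverb,muved] add [nlo,tpntn] -> 6 lines: lsc faiec zqfuz nlo tpntn kkdr
Hunk 2: at line 2 remove [zqfuz,nlo] add [lphh,jbd,arhnp] -> 7 lines: lsc faiec lphh jbd arhnp tpntn kkdr
Hunk 3: at line 2 remove [jbd] add [kkn,rnth] -> 8 lines: lsc faiec lphh kkn rnth arhnp tpntn kkdr
Hunk 4: at line 3 remove [kkn,rnth] add [tsr] -> 7 lines: lsc faiec lphh tsr arhnp tpntn kkdr
Hunk 5: at line 3 remove [tsr,arhnp,tpntn] add [ecs,adri,foxwk] -> 7 lines: lsc faiec lphh ecs adri foxwk kkdr
Hunk 6: at line 1 remove [faiec,lphh,ecs] add [tnhun] -> 5 lines: lsc tnhun adri foxwk kkdr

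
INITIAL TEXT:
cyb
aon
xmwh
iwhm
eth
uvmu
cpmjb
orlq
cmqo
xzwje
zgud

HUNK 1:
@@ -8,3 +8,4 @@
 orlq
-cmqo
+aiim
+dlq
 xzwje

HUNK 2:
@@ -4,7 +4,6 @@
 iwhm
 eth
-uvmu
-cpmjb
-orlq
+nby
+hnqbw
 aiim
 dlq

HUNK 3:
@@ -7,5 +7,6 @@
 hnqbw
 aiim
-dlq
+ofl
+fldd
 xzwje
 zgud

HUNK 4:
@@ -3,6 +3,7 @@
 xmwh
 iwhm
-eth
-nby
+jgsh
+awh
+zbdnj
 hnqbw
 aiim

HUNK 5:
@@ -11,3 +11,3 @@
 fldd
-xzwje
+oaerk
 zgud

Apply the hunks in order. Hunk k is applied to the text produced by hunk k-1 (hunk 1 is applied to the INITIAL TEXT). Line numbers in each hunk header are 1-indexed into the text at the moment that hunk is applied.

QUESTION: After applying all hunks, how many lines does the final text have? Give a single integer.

Answer: 13

Derivation:
Hunk 1: at line 8 remove [cmqo] add [aiim,dlq] -> 12 lines: cyb aon xmwh iwhm eth uvmu cpmjb orlq aiim dlq xzwje zgud
Hunk 2: at line 4 remove [uvmu,cpmjb,orlq] add [nby,hnqbw] -> 11 lines: cyb aon xmwh iwhm eth nby hnqbw aiim dlq xzwje zgud
Hunk 3: at line 7 remove [dlq] add [ofl,fldd] -> 12 lines: cyb aon xmwh iwhm eth nby hnqbw aiim ofl fldd xzwje zgud
Hunk 4: at line 3 remove [eth,nby] add [jgsh,awh,zbdnj] -> 13 lines: cyb aon xmwh iwhm jgsh awh zbdnj hnqbw aiim ofl fldd xzwje zgud
Hunk 5: at line 11 remove [xzwje] add [oaerk] -> 13 lines: cyb aon xmwh iwhm jgsh awh zbdnj hnqbw aiim ofl fldd oaerk zgud
Final line count: 13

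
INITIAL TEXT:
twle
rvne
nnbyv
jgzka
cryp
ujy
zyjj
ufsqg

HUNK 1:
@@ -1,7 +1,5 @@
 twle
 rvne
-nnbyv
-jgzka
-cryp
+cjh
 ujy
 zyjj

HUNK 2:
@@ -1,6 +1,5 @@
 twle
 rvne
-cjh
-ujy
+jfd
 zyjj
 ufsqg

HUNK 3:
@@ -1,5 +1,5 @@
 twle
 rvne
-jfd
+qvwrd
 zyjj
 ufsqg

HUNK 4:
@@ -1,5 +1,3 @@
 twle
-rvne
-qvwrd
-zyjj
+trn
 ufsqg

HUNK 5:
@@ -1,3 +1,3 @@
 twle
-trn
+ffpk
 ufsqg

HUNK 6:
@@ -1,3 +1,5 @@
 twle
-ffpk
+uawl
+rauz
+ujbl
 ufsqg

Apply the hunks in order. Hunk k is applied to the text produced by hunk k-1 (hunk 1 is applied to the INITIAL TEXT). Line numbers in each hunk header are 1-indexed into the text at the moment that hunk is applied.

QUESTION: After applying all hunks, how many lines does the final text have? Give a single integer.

Answer: 5

Derivation:
Hunk 1: at line 1 remove [nnbyv,jgzka,cryp] add [cjh] -> 6 lines: twle rvne cjh ujy zyjj ufsqg
Hunk 2: at line 1 remove [cjh,ujy] add [jfd] -> 5 lines: twle rvne jfd zyjj ufsqg
Hunk 3: at line 1 remove [jfd] add [qvwrd] -> 5 lines: twle rvne qvwrd zyjj ufsqg
Hunk 4: at line 1 remove [rvne,qvwrd,zyjj] add [trn] -> 3 lines: twle trn ufsqg
Hunk 5: at line 1 remove [trn] add [ffpk] -> 3 lines: twle ffpk ufsqg
Hunk 6: at line 1 remove [ffpk] add [uawl,rauz,ujbl] -> 5 lines: twle uawl rauz ujbl ufsqg
Final line count: 5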